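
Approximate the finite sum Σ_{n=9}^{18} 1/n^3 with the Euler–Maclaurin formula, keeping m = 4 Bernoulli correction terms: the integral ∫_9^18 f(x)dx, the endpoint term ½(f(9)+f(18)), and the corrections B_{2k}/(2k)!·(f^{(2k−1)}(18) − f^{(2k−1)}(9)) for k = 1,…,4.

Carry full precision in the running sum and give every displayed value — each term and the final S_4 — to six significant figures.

The integral term ∫_9^18 1/x^3 dx = 0.00462963.
½[f(9) + f(18)] = ½[0.00137174 + 0.000171468] = 0.000771605.
So far: 0.00540123.
Order-1 term: 1/12 · (-2.85780e-05 − (-0.000457247)) = 3.57225e-05.
After k=1: 0.00543696.
Order-2 term: −1/720 · (-1.76407e-06 − (-0.000112901)) = -1.54356e-07.
After k=2: 0.00543680.
Order-3 term: 1/30240 · (-2.28676e-07 − (-5.85410e-05)) = 1.92832e-09.
After k=3: 0.00543680.
Order-4 term: −1/1209600 · (-5.08169e-08 − (-5.20365e-05)) = -4.29776e-11.

S_4 ≈ 0.00543680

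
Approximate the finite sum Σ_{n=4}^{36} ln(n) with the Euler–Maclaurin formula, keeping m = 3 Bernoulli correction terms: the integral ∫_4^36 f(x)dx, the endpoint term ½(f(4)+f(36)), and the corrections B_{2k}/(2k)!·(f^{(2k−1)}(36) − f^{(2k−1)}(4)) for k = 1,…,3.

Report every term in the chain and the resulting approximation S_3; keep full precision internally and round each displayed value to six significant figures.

S_3 ≈ 93.9279

The integral term ∫_4^36 ln(x) dx = 91.4615.
Endpoint term: (f(4) + f(36))/2 = (1.38629 + 3.58352)/2 = 2.48491.
Running total after boundary: 93.9464.
Correction k=1: B_{2}/2! · (f^{(1)}(36) − f^{(1)}(4)) = 1/12 · (0.0277778 − 0.250000) = -0.0185185.
After k=1: 93.9279.
Correction k=2: B_{4}/4! · (f^{(3)}(36) − f^{(3)}(4)) = −1/720 · (4.28669e-05 − 0.0312500) = 4.33432e-05.
After k=2: 93.9279.
Correction k=3: B_{6}/6! · (f^{(5)}(36) − f^{(5)}(4)) = 1/30240 · (3.96916e-07 − 0.0234375) = -7.75036e-07.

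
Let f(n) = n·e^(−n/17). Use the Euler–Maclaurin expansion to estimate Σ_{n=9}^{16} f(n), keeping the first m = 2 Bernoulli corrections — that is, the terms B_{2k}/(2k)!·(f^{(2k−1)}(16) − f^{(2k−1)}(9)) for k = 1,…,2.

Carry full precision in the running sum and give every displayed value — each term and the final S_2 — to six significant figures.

S_2 ≈ 47.1824

∫_9^16 x·e^(−x/17) dx evaluates to 41.4319.
½[f(9) + f(16)] = ½[5.30056 + 6.24270] = 5.77163.
Integral + boundary = 47.2036.
Correction k=1: B_{2}/2! · (f^{(1)}(16) − f^{(1)}(9)) = 1/12 · (0.0229511 − 0.277154) = -0.0211835.
Partial sum through k=1: 47.1824.
Correction k=2: B_{4}/4! · (f^{(3)}(16) − f^{(3)}(9)) = −1/720 · (0.00277954 − 0.00503480) = 3.13230e-06.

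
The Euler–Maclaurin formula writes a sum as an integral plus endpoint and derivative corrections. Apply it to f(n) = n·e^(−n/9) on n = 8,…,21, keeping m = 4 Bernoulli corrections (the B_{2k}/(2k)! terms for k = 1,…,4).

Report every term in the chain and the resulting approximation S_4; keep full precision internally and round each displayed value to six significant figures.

The integral term ∫_8^21 x·e^(−x/9) dx = 36.7177.
Boundary: ½(f(8) + f(21)) = ½(3.28890 + 2.03641) = 2.66265.
Running total after boundary: 39.3804.
Order-1 term: 1/12 · (-0.129296 − 0.0456791) = -0.0145813.
Partial sum through k=1: 39.3658.
Order-2 term: −1/720 · (0.000798123 − 0.0107149) = 1.37732e-05.
Partial sum through k=2: 39.3658.
Order-3 term: 1/30240 · (3.94135e-05 − 0.000257602) = -7.21524e-09.
Partial sum through k=3: 39.3658.
Order-4 term: −1/1209600 · (8.51526e-07 − 4.72744e-06) = 3.20429e-12.

S_4 ≈ 39.3658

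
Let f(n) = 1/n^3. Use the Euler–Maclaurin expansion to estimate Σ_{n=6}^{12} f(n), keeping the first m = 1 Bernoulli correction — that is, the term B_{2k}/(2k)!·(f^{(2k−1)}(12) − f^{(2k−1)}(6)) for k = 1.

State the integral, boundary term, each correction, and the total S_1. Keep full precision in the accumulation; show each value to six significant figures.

S_1 ≈ 0.0132017

Integral: ∫_6^12 1/x^3 dx = 0.0104167.
½[f(6) + f(12)] = ½[0.00462963 + 0.000578704] = 0.00260417.
So far: 0.0130208.
Correction k=1: B_{2}/2! · (f^{(1)}(12) − f^{(1)}(6)) = 1/12 · (-0.000144676 − (-0.00231481)) = 0.000180845.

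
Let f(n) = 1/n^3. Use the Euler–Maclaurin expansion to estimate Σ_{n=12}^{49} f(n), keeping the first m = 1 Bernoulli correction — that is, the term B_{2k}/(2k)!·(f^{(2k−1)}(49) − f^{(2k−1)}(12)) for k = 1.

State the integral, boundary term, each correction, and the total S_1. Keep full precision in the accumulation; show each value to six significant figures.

S_1 ≈ 0.00356959

∫_12^49 1/x^3 dx evaluates to 0.00326398.
½[f(12) + f(49)] = ½[0.000578704 + 8.49986e-06] = 0.000293602.
So far: 0.00355758.
Correction k=1: B_{2}/2! · (f^{(1)}(49) − f^{(1)}(12)) = 1/12 · (-5.20400e-07 − (-0.000144676)) = 1.20130e-05.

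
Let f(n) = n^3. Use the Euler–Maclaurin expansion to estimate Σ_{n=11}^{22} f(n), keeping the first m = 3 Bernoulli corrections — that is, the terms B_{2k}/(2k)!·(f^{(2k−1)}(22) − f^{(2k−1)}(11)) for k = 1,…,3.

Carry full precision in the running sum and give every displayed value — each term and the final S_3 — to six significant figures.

S_3 ≈ 60984.0

∫_11^22 x^3 dx evaluates to 54903.8.
Endpoint term: (f(11) + f(22))/2 = (1331.00 + 10648.0)/2 = 5989.50.
Running total after boundary: 60893.2.
Order-1 term: 1/12 · (1452.00 − 363.000) = 90.7500.
Partial sum through k=1: 60984.0.
Order-2 term: −1/720 · (6.00000 − 6.00000) = 0.00000.
Partial sum through k=2: 60984.0.
Order-3 term: 1/30240 · (0.00000 − 0.00000) = 0.00000.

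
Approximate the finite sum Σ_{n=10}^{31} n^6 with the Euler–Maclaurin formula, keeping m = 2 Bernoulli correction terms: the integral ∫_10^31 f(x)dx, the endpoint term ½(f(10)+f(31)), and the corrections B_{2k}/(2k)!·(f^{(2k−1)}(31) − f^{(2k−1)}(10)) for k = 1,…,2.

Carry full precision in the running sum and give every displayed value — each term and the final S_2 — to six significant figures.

The integral term ∫_10^31 x^6 dx = 3.92894e+09.
Boundary: ½(f(10) + f(31)) = ½(1.00000e+06 + 8.87504e+08) = 4.44252e+08.
So far: 4.37320e+09.
Order-1 term: 1/12 · (1.71775e+08 − 600000) = 1.42646e+07.
After k=1: 4.38746e+09.
Order-2 term: −1/720 · (3.57492e+06 − 120000) = -4798.50.

S_2 ≈ 4.38746e+09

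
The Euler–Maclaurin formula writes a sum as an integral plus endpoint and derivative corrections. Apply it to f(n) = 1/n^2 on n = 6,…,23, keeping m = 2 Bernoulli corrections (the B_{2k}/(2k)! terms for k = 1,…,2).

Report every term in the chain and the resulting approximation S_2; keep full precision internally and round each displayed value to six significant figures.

S_2 ≈ 0.138776

Integral: ∫_6^23 1/x^2 dx = 0.123188.
Boundary: ½(f(6) + f(23)) = ½(0.0277778 + 0.00189036) = 0.0148341.
Integral + boundary = 0.138022.
Correction k=1: B_{2}/2! · (f^{(1)}(23) − f^{(1)}(6)) = 1/12 · (-0.000164379 − (-0.00925926)) = 0.000757907.
After k=1: 0.138780.
Correction k=2: B_{4}/4! · (f^{(3)}(23) − f^{(3)}(6)) = −1/720 · (-3.72883e-06 − (-0.00308642)) = -4.28152e-06.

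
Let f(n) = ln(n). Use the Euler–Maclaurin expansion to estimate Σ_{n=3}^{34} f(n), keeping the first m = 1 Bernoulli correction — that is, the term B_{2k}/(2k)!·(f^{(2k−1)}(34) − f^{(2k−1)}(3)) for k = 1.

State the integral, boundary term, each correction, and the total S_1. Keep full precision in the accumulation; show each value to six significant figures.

∫_3^34 ln(x) dx evaluates to 85.6004.
Endpoint term: (f(3) + f(34))/2 = (1.09861 + 3.52636)/2 = 2.31249.
Integral + boundary = 87.9129.
k=1: B_{2}/(2)! × [f^{(1)}(34) − f^{(1)}(3)] = 1/12 × (0.0294118 − 0.333333) = -0.0253268.

S_1 ≈ 87.8876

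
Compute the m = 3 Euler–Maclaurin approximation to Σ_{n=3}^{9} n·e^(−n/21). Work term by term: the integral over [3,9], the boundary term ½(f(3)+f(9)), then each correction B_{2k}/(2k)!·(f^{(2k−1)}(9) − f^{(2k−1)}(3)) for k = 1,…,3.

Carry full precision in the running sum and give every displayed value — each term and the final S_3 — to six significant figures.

∫_3^9 x·e^(−x/21) dx evaluates to 26.4999.
½[f(3) + f(9)] = ½[2.60063 + 5.86295] = 4.23179.
Running total after boundary: 30.7316.
Correction k=1: B_{2}/2! · (f^{(1)}(9) − f^{(1)}(3)) = 1/12 · (0.372251 − 0.743038) = -0.0308989.
After k=1: 30.7007.
Correction k=2: B_{4}/4! · (f^{(3)}(9) − f^{(3)}(3)) = −1/720 · (0.00379848 − 0.00561631) = 2.52477e-06.
After k=2: 30.7008.
Correction k=3: B_{6}/6! · (f^{(5)}(9) − f^{(5)}(3)) = 1/30240 · (1.53126e-05 − 2.16502e-05) = -2.09577e-10.

S_3 ≈ 30.7008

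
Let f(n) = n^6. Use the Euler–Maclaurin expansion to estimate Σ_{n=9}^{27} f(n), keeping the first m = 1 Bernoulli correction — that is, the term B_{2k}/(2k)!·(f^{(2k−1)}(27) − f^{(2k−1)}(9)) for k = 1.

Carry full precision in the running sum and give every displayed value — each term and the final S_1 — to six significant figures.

S_1 ≈ 1.69477e+09

∫_9^27 x^6 dx evaluates to 1.49365e+09.
Endpoint term: (f(9) + f(27))/2 = (531441 + 3.87420e+08)/2 = 1.93976e+08.
So far: 1.68763e+09.
Correction k=1: B_{2}/2! · (f^{(1)}(27) − f^{(1)}(9)) = 1/12 · (8.60934e+07 − 354294) = 7.14493e+06.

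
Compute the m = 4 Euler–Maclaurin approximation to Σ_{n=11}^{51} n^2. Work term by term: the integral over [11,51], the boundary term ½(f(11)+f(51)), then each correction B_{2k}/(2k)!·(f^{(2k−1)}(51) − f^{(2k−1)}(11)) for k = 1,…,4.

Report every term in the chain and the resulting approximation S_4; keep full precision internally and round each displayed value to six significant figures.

∫_11^51 x^2 dx evaluates to 43773.3.
Boundary: ½(f(11) + f(51)) = ½(121.000 + 2601.00) = 1361.00.
Running total after boundary: 45134.3.
Correction k=1: B_{2}/2! · (f^{(1)}(51) − f^{(1)}(11)) = 1/12 · (102.000 − 22.0000) = 6.66667.
After k=1: 45141.0.
Correction k=2: B_{4}/4! · (f^{(3)}(51) − f^{(3)}(11)) = −1/720 · (0.00000 − 0.00000) = 0.00000.
After k=2: 45141.0.
Correction k=3: B_{6}/6! · (f^{(5)}(51) − f^{(5)}(11)) = 1/30240 · (0.00000 − 0.00000) = 0.00000.
After k=3: 45141.0.
Correction k=4: B_{8}/8! · (f^{(7)}(51) − f^{(7)}(11)) = −1/1209600 · (0.00000 − 0.00000) = 0.00000.

S_4 ≈ 45141.0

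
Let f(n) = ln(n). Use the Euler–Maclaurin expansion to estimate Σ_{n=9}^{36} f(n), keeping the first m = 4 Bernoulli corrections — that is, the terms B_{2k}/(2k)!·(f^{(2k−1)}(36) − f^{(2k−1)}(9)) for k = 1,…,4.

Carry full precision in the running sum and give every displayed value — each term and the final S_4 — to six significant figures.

S_4 ≈ 85.1151

The integral term ∫_9^36 ln(x) dx = 82.2317.
½[f(9) + f(36)] = ½[2.19722 + 3.58352] = 2.89037.
Running total after boundary: 85.1220.
Correction k=1: B_{2}/2! · (f^{(1)}(36) − f^{(1)}(9)) = 1/12 · (0.0277778 − 0.111111) = -0.00694444.
Partial sum through k=1: 85.1151.
Correction k=2: B_{4}/4! · (f^{(3)}(36) − f^{(3)}(9)) = −1/720 · (4.28669e-05 − 0.00274348) = 3.75086e-06.
Partial sum through k=2: 85.1151.
Correction k=3: B_{6}/6! · (f^{(5)}(36) − f^{(5)}(9)) = 1/30240 · (3.96916e-07 − 0.000406442) = -1.34274e-08.
Partial sum through k=3: 85.1151.
Correction k=4: B_{8}/8! · (f^{(7)}(36) − f^{(7)}(9)) = −1/1209600 · (9.18787e-09 − 0.000150534) = 1.24442e-10.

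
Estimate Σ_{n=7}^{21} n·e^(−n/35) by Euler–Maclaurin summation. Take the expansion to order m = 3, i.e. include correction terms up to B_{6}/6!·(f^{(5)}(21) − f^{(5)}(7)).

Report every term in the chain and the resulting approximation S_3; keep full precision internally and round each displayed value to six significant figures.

The integral term ∫_7^21 x·e^(−x/35) dx = 127.863.
Endpoint term: (f(7) + f(21))/2 = (5.73112 + 11.5250)/2 = 8.62808.
Integral + boundary = 136.491.
Correction k=1: B_{2}/2! · (f^{(1)}(21) − f^{(1)}(7)) = 1/12 · (0.219525 − 0.654985) = -0.0362883.
Running total after k=1: 136.455.
Correction k=2: B_{4}/4! · (f^{(3)}(21) − f^{(3)}(7)) = −1/720 · (0.00107522 − 0.00187138) = 1.10578e-06.
Running total after k=2: 136.455.
Correction k=3: B_{6}/6! · (f^{(5)}(21) − f^{(5)}(7)) = 1/30240 · (1.60918e-06 − 2.61885e-06) = -3.33886e-11.

S_3 ≈ 136.455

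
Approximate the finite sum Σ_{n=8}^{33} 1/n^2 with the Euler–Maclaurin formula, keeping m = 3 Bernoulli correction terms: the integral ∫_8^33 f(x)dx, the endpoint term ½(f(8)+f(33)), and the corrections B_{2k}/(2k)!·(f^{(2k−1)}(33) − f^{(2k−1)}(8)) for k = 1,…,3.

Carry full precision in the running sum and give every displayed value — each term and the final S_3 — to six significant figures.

S_3 ≈ 0.103288

∫_8^33 1/x^2 dx evaluates to 0.0946970.
½[f(8) + f(33)] = ½[0.0156250 + 0.000918274] = 0.00827164.
So far: 0.102969.
Correction k=1: B_{2}/2! · (f^{(1)}(33) − f^{(1)}(8)) = 1/12 · (-5.56529e-05 − (-0.00390625)) = 0.000320883.
Partial sum through k=1: 0.103289.
Correction k=2: B_{4}/4! · (f^{(3)}(33) − f^{(3)}(8)) = −1/720 · (-6.13256e-07 − (-0.000732422)) = -1.01640e-06.
Partial sum through k=2: 0.103288.
Correction k=3: B_{6}/6! · (f^{(5)}(33) − f^{(5)}(8)) = 1/30240 · (-1.68941e-08 − (-0.000343323)) = 1.13527e-08.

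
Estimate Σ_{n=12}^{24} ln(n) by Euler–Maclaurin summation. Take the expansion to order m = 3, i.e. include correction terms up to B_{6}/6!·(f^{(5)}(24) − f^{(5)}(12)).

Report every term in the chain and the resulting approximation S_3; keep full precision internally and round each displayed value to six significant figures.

The integral term ∫_12^24 ln(x) dx = 34.4544.
Endpoint term: (f(12) + f(24))/2 = (2.48491 + 3.17805)/2 = 2.83148.
Running total after boundary: 37.2859.
Order-1 term: 1/12 · (0.0416667 − 0.0833333) = -0.00347222.
After k=1: 37.2824.
Order-2 term: −1/720 · (0.000144676 − 0.00115741) = 1.40657e-06.
After k=2: 37.2824.
Order-3 term: 1/30240 · (3.01408e-06 − 9.64506e-05) = -3.08983e-09.

S_3 ≈ 37.2824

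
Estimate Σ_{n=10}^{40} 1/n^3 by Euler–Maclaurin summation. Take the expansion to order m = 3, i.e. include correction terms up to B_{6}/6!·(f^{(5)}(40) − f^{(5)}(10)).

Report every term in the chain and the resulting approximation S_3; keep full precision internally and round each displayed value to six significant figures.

S_3 ≈ 0.00522013

∫_10^40 1/x^3 dx evaluates to 0.00468750.
Boundary: ½(f(10) + f(40)) = ½(0.00100000 + 1.56250e-05) = 0.000507813.
So far: 0.00519531.
k=1: B_{2}/(2)! × [f^{(1)}(40) − f^{(1)}(10)] = 1/12 × (-1.17187e-06 − (-0.000300000)) = 2.49023e-05.
After k=1: 0.00522021.
k=2: B_{4}/(4)! × [f^{(3)}(40) − f^{(3)}(10)] = −1/720 × (-1.46484e-08 − (-6.00000e-05)) = -8.33130e-08.
After k=2: 0.00522013.
k=3: B_{6}/(6)! × [f^{(5)}(40) − f^{(5)}(10)] = 1/30240 × (-3.84521e-10 − (-2.52000e-05)) = 8.33321e-10.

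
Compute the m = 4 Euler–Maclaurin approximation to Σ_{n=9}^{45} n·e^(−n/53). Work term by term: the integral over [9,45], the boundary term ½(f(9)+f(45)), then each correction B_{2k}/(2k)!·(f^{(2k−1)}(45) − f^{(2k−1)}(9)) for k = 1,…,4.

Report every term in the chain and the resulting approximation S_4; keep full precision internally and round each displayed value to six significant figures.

The integral term ∫_9^45 x·e^(−x/53) dx = 550.717.
Boundary: ½(f(9) + f(45)) = ½(7.59442 + 19.2518) = 13.4231.
Integral + boundary = 564.140.
k=1: B_{2}/(2)! × [f^{(1)}(45) − f^{(1)}(9)] = 1/12 × (0.0645764 − 0.700533) = -0.0529964.
Partial sum through k=1: 564.087.
k=2: B_{4}/(4)! × [f^{(3)}(45) − f^{(3)}(9)] = −1/720 × (0.000327595 − 0.000850189) = 7.25826e-07.
Partial sum through k=2: 564.087.
k=3: B_{6}/(6)! × [f^{(5)}(45) − f^{(5)}(9)] = 1/30240 × (2.25062e-07 − 5.16550e-07) = -9.63915e-12.
Partial sum through k=3: 564.087.
k=4: B_{8}/(8)! × [f^{(7)}(45) − f^{(7)}(9)] = −1/1209600 × (1.18726e-10 − 2.60034e-10) = 1.16822e-16.

S_4 ≈ 564.087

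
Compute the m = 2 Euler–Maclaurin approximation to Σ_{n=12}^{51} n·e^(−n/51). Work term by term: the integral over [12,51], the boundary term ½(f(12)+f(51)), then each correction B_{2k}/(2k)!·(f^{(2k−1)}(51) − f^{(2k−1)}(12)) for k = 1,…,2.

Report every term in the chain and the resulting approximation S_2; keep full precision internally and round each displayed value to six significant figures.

S_2 ≈ 639.721

Integral: ∫_12^51 x·e^(−x/51) dx = 625.648.
½[f(12) + f(51)] = ½[9.48406 + 18.7619] = 14.1230.
Running total after boundary: 639.771.
k=1: B_{2}/(2)! × [f^{(1)}(51) − f^{(1)}(12)] = 1/12 × (0.00000 − 0.604376) = -0.0503647.
Partial sum through k=1: 639.721.
k=2: B_{4}/(4)! × [f^{(3)}(51) − f^{(3)}(12)] = −1/720 × (0.000282875 − 0.000840082) = 7.73898e-07.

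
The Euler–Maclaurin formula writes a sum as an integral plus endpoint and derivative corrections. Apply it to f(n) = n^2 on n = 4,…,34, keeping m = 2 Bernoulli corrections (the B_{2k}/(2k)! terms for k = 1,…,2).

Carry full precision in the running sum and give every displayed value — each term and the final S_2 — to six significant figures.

∫_4^34 x^2 dx evaluates to 13080.0.
Endpoint term: (f(4) + f(34))/2 = (16.0000 + 1156.00)/2 = 586.000.
Integral + boundary = 13666.0.
Correction k=1: B_{2}/2! · (f^{(1)}(34) − f^{(1)}(4)) = 1/12 · (68.0000 − 8.00000) = 5.00000.
Running total after k=1: 13671.0.
Correction k=2: B_{4}/4! · (f^{(3)}(34) − f^{(3)}(4)) = −1/720 · (0.00000 − 0.00000) = 0.00000.

S_2 ≈ 13671.0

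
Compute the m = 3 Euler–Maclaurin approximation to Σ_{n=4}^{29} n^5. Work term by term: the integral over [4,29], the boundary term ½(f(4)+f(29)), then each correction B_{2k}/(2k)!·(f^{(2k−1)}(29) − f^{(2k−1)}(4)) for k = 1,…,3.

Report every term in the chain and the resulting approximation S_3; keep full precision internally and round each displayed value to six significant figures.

Integral: ∫_4^29 x^5 dx = 9.91365e+07.
Boundary: ½(f(4) + f(29)) = ½(1024.00 + 2.05111e+07) = 1.02561e+07.
Integral + boundary = 1.09393e+08.
Order-1 term: 1/12 · (3.53640e+06 − 1280.00) = 294594.
Partial sum through k=1: 1.09687e+08.
Order-2 term: −1/720 · (50460.0 − 960.000) = -68.7500.
Partial sum through k=2: 1.09687e+08.
Order-3 term: 1/30240 · (120.000 − 120.000) = 0.00000.

S_3 ≈ 1.09687e+08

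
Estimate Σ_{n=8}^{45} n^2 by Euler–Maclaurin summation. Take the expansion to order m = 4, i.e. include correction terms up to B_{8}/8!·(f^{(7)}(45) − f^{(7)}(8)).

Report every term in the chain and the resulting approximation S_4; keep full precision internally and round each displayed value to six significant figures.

The integral term ∫_8^45 x^2 dx = 30204.3.
Boundary: ½(f(8) + f(45)) = ½(64.0000 + 2025.00) = 1044.50.
Running total after boundary: 31248.8.
Order-1 term: 1/12 · (90.0000 − 16.0000) = 6.16667.
Partial sum through k=1: 31255.0.
Order-2 term: −1/720 · (0.00000 − 0.00000) = 0.00000.
Partial sum through k=2: 31255.0.
Order-3 term: 1/30240 · (0.00000 − 0.00000) = 0.00000.
Partial sum through k=3: 31255.0.
Order-4 term: −1/1209600 · (0.00000 − 0.00000) = 0.00000.

S_4 ≈ 31255.0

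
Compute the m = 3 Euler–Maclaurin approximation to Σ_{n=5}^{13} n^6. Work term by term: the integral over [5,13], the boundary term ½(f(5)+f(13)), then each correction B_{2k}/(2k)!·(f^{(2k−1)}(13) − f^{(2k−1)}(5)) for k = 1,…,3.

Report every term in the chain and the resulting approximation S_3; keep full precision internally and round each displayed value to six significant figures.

∫_5^13 x^6 dx evaluates to 8.95291e+06.
½[f(5) + f(13)] = ½[15625.0 + 4.82681e+06] = 2.42122e+06.
So far: 1.13741e+07.
Correction k=1: B_{2}/2! · (f^{(1)}(13) − f^{(1)}(5)) = 1/12 · (2.22776e+06 − 18750.0) = 184084.
Running total after k=1: 1.15582e+07.
Correction k=2: B_{4}/4! · (f^{(3)}(13) − f^{(3)}(5)) = −1/720 · (263640 − 15000.0) = -345.333.
Running total after k=2: 1.15579e+07.
Correction k=3: B_{6}/6! · (f^{(5)}(13) − f^{(5)}(5)) = 1/30240 · (9360.00 − 3600.00) = 0.190476.

S_3 ≈ 1.15579e+07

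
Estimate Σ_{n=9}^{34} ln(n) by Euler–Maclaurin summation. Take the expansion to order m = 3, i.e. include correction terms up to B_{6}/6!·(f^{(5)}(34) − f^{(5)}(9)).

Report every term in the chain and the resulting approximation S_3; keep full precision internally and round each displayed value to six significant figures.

The integral term ∫_9^34 ln(x) dx = 75.1212.
Endpoint term: (f(9) + f(34))/2 = (2.19722 + 3.52636)/2 = 2.86179.
So far: 77.9830.
Order-1 term: 1/12 · (0.0294118 − 0.111111) = -0.00680828.
Partial sum through k=1: 77.9762.
Order-2 term: −1/720 · (5.08854e-05 − 0.00274348) = 3.73972e-06.
Partial sum through k=2: 77.9762.
Order-3 term: 1/30240 · (5.28222e-07 − 0.000406442) = -1.34231e-08.

S_3 ≈ 77.9762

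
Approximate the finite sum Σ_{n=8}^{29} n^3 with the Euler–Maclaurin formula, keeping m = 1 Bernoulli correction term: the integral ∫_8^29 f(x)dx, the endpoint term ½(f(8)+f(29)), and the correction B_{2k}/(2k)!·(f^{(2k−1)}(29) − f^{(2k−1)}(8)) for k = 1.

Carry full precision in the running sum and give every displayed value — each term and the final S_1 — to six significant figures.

∫_8^29 x^3 dx evaluates to 175796.
Endpoint term: (f(8) + f(29))/2 = (512.000 + 24389.0)/2 = 12450.5.
So far: 188247.
Correction k=1: B_{2}/2! · (f^{(1)}(29) − f^{(1)}(8)) = 1/12 · (2523.00 − 192.000) = 194.250.

S_1 ≈ 188441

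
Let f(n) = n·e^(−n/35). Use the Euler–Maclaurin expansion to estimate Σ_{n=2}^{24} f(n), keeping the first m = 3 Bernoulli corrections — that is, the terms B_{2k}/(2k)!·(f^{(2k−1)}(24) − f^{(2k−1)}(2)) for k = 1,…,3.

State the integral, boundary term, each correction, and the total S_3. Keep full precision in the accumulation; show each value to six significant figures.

S_3 ≈ 189.800

∫_2^24 x·e^(−x/35) dx evaluates to 182.872.
Boundary: ½(f(2) + f(24)) = ½(1.88892 + 12.0895) = 6.98922.
Integral + boundary = 189.861.
Order-1 term: 1/12 · (0.158315 − 0.890490) = -0.0610146.
Partial sum through k=1: 189.800.
Order-2 term: −1/720 · (0.000951654 − 0.00226890) = 1.82952e-06.
Partial sum through k=2: 189.800.
Order-3 term: 1/30240 · (1.44822e-06 − 3.11092e-06) = -5.49835e-11.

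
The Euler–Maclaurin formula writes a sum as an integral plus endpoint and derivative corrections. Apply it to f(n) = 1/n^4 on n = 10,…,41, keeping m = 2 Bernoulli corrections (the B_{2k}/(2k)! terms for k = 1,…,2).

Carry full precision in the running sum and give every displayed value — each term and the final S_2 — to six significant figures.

The integral term ∫_10^41 1/x^4 dx = 0.000328497.
Boundary: ½(f(10) + f(41)) = ½(0.000100000 + 3.53887e-07) = 5.01769e-05.
Running total after boundary: 0.000378674.
Correction k=1: B_{2}/2! · (f^{(1)}(41) − f^{(1)}(10)) = 1/12 · (-3.45256e-08 − (-4.00000e-05)) = 3.33046e-06.
Partial sum through k=1: 0.000382004.
Correction k=2: B_{4}/4! · (f^{(3)}(41) − f^{(3)}(10)) = −1/720 · (-6.16161e-10 − (-1.20000e-05)) = -1.66658e-08.

S_2 ≈ 0.000381988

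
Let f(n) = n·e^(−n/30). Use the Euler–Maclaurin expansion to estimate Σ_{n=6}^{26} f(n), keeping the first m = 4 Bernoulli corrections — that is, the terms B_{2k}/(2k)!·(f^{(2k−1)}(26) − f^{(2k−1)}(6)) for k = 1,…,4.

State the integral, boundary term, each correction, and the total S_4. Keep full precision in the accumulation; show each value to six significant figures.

The integral term ∫_6^26 x·e^(−x/30) dx = 178.041.
Boundary: ½(f(6) + f(26)) = ½(4.91238 + 10.9291) = 7.92075.
Running total after boundary: 185.961.
k=1: B_{2}/(2)! × [f^{(1)}(26) − f^{(1)}(6)] = 1/12 × (0.0560467 − 0.654985) = -0.0499115.
Running total after k=1: 185.911.
k=2: B_{4}/(4)! × [f^{(3)}(26) − f^{(3)}(6)] = −1/720 × (0.000996386 − 0.00254716) = 2.15386e-06.
Running total after k=2: 185.911.
k=3: B_{6}/(6)! × [f^{(5)}(26) − f^{(5)}(6)] = 1/30240 × (2.14500e-06 − 4.85174e-06) = -8.95086e-11.
Running total after k=3: 185.911.
k=4: B_{8}/(8)! × [f^{(7)}(26) − f^{(7)}(6)] = −1/1209600 × (3.53656e-09 − 7.63699e-09) = 3.38991e-15.

S_4 ≈ 185.911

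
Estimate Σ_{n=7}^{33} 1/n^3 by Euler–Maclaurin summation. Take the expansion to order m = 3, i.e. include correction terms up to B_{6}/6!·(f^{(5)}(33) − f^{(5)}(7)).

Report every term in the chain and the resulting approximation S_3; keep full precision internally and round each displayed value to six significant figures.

∫_7^33 1/x^3 dx evaluates to 0.00974494.
Endpoint term: (f(7) + f(33))/2 = (0.00291545 + 2.78265e-05)/2 = 0.00147164.
So far: 0.0112166.
k=1: B_{2}/(2)! × [f^{(1)}(33) − f^{(1)}(7)] = 1/12 × (-2.52968e-06 − (-0.00124948)) = 0.000103912.
After k=1: 0.0113205.
k=2: B_{4}/(4)! × [f^{(3)}(33) − f^{(3)}(7)] = −1/720 × (-4.64588e-08 − (-0.000509992)) = -7.08257e-07.
After k=2: 0.0113198.
k=3: B_{6}/(6)! × [f^{(5)}(33) − f^{(5)}(7)] = 1/30240 × (-1.79180e-09 − (-0.000437136)) = 1.44555e-08.

S_3 ≈ 0.0113198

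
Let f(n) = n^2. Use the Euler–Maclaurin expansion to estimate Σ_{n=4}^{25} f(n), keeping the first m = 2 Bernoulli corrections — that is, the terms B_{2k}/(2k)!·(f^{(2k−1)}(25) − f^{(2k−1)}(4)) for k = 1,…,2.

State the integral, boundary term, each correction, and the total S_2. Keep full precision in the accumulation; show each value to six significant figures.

The integral term ∫_4^25 x^2 dx = 5187.00.
Endpoint term: (f(4) + f(25))/2 = (16.0000 + 625.000)/2 = 320.500.
So far: 5507.50.
k=1: B_{2}/(2)! × [f^{(1)}(25) − f^{(1)}(4)] = 1/12 × (50.0000 − 8.00000) = 3.50000.
Running total after k=1: 5511.00.
k=2: B_{4}/(4)! × [f^{(3)}(25) − f^{(3)}(4)] = −1/720 × (0.00000 − 0.00000) = 0.00000.

S_2 ≈ 5511.00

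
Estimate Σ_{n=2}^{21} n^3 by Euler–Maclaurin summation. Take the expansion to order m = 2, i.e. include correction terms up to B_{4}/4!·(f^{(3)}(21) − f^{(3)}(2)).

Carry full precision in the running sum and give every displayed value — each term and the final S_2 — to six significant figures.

S_2 ≈ 53360.0

The integral term ∫_2^21 x^3 dx = 48616.2.
Endpoint term: (f(2) + f(21))/2 = (8.00000 + 9261.00)/2 = 4634.50.
So far: 53250.8.
k=1: B_{2}/(2)! × [f^{(1)}(21) − f^{(1)}(2)] = 1/12 × (1323.00 − 12.0000) = 109.250.
Partial sum through k=1: 53360.0.
k=2: B_{4}/(4)! × [f^{(3)}(21) − f^{(3)}(2)] = −1/720 × (6.00000 − 6.00000) = 0.00000.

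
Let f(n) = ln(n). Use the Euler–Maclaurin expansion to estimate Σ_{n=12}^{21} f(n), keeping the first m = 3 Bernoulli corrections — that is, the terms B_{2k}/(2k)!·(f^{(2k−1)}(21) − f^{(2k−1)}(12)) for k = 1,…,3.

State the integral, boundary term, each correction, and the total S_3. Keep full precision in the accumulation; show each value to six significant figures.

S_3 ≈ 27.8778

∫_12^21 ln(x) dx evaluates to 25.1161.
Boundary: ½(f(12) + f(21)) = ½(2.48491 + 3.04452) = 2.76471.
So far: 27.8808.
k=1: B_{2}/(2)! × [f^{(1)}(21) − f^{(1)}(12)] = 1/12 × (0.0476190 − 0.0833333) = -0.00297619.
Running total after k=1: 27.8778.
k=2: B_{4}/(4)! × [f^{(3)}(21) − f^{(3)}(12)] = −1/720 × (0.000215959 − 0.00115741) = 1.30757e-06.
Running total after k=2: 27.8778.
k=3: B_{6}/(6)! × [f^{(5)}(21) − f^{(5)}(12)] = 1/30240 × (5.87645e-06 − 9.64506e-05) = -2.99518e-09.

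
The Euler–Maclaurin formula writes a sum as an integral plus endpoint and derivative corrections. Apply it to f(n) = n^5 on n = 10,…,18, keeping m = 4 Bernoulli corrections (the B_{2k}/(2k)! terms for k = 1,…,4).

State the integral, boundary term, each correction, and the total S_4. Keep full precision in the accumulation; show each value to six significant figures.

S_4 ≈ 6.53638e+06

Integral: ∫_10^18 x^5 dx = 5.50204e+06.
Boundary: ½(f(10) + f(18)) = ½(100000 + 1.88957e+06) = 994784.
Running total after boundary: 6.49682e+06.
Order-1 term: 1/12 · (524880 − 50000.0) = 39573.3.
After k=1: 6.53639e+06.
Order-2 term: −1/720 · (19440.0 − 6000.00) = -18.6667.
After k=2: 6.53638e+06.
Order-3 term: 1/30240 · (120.000 − 120.000) = 0.00000.
After k=3: 6.53638e+06.
Order-4 term: −1/1209600 · (0.00000 − 0.00000) = 0.00000.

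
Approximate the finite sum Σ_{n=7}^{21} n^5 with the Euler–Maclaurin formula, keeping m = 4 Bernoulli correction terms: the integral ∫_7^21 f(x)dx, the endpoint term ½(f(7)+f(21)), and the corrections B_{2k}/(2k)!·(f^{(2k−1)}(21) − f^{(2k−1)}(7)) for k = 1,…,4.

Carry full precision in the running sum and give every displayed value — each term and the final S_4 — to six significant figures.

Integral: ∫_7^21 x^5 dx = 1.42747e+07.
Endpoint term: (f(7) + f(21))/2 = (16807.0 + 4.08410e+06)/2 = 2.05045e+06.
Running total after boundary: 1.63252e+07.
Correction k=1: B_{2}/2! · (f^{(1)}(21) − f^{(1)}(7)) = 1/12 · (972405 − 12005.0) = 80033.3.
Running total after k=1: 1.64052e+07.
Correction k=2: B_{4}/4! · (f^{(3)}(21) − f^{(3)}(7)) = −1/720 · (26460.0 − 2940.00) = -32.6667.
Running total after k=2: 1.64052e+07.
Correction k=3: B_{6}/6! · (f^{(5)}(21) − f^{(5)}(7)) = 1/30240 · (120.000 − 120.000) = 0.00000.
Running total after k=3: 1.64052e+07.
Correction k=4: B_{8}/8! · (f^{(7)}(21) − f^{(7)}(7)) = −1/1209600 · (0.00000 − 0.00000) = 0.00000.

S_4 ≈ 1.64052e+07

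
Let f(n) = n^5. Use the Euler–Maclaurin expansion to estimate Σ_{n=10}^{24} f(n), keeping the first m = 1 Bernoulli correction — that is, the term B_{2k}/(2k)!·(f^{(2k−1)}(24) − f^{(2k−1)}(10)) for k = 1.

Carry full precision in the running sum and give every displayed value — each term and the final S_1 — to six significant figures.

S_1 ≈ 3.58492e+07

Integral: ∫_10^24 x^5 dx = 3.16838e+07.
½[f(10) + f(24)] = ½[100000 + 7.96262e+06] = 4.03131e+06.
Running total after boundary: 3.57151e+07.
Order-1 term: 1/12 · (1.65888e+06 − 50000.0) = 134073.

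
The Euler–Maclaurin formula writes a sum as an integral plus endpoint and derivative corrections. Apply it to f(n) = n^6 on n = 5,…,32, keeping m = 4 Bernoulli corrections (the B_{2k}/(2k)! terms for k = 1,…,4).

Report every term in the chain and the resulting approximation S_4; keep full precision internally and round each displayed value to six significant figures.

The integral term ∫_5^32 x^6 dx = 4.90852e+09.
Boundary: ½(f(5) + f(32)) = ½(15625.0 + 1.07374e+09) = 5.36879e+08.
Running total after boundary: 5.44540e+09.
Correction k=1: B_{2}/2! · (f^{(1)}(32) − f^{(1)}(5)) = 1/12 · (2.01327e+08 − 18750.0) = 1.67757e+07.
After k=1: 5.46218e+09.
Correction k=2: B_{4}/4! · (f^{(3)}(32) − f^{(3)}(5)) = −1/720 · (3.93216e+06 − 15000.0) = -5440.50.
After k=2: 5.46217e+09.
Correction k=3: B_{6}/6! · (f^{(5)}(32) − f^{(5)}(5)) = 1/30240 · (23040.0 − 3600.00) = 0.642857.
After k=3: 5.46217e+09.
Correction k=4: B_{8}/8! · (f^{(7)}(32) − f^{(7)}(5)) = −1/1209600 · (0.00000 − 0.00000) = 0.00000.

S_4 ≈ 5.46217e+09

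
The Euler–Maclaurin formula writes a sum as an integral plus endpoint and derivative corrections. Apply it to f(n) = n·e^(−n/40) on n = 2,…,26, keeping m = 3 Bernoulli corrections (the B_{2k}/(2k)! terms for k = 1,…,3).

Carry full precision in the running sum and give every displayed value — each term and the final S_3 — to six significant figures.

∫_2^26 x·e^(−x/40) dx evaluates to 219.865.
½[f(2) + f(26)] = ½[1.90246 + 13.5732] = 7.73782.
Running total after boundary: 227.602.
Correction k=1: B_{2}/2! · (f^{(1)}(26) − f^{(1)}(2)) = 1/12 · (0.182716 − 0.903668) = -0.0600793.
Running total after k=1: 227.542.
Correction k=2: B_{4}/4! · (f^{(3)}(26) − f^{(3)}(2)) = −1/720 · (0.000766755 − 0.00175383) = 1.37094e-06.
Running total after k=2: 227.542.
Correction k=3: B_{6}/6! · (f^{(5)}(26) − f^{(5)}(2)) = 1/30240 · (8.87070e-07 − 1.83929e-06) = -3.14888e-11.

S_3 ≈ 227.542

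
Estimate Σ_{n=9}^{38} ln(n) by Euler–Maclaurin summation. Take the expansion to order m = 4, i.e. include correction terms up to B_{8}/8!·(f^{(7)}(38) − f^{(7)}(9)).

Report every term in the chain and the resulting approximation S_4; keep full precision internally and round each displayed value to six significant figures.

S_4 ≈ 92.3636

Integral: ∫_9^38 ln(x) dx = 89.4533.
Endpoint term: (f(9) + f(38))/2 = (2.19722 + 3.63759)/2 = 2.91741.
So far: 92.3707.
Order-1 term: 1/12 · (0.0263158 − 0.111111) = -0.00706628.
Partial sum through k=1: 92.3636.
Order-2 term: −1/720 · (3.64485e-05 − 0.00274348) = 3.75977e-06.
Partial sum through k=2: 92.3636.
Order-3 term: 1/30240 · (3.02896e-07 − 0.000406442) = -1.34305e-08.
Partial sum through k=3: 92.3636.
Order-4 term: −1/1209600 · (6.29285e-09 − 0.000150534) = 1.24444e-10.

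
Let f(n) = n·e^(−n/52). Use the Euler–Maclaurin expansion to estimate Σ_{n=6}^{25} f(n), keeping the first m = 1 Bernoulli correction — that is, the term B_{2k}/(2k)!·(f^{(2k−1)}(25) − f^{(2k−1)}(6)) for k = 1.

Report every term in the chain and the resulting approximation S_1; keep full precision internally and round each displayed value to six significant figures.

S_1 ≈ 221.986

∫_6^25 x·e^(−x/52) dx evaluates to 211.623.
Boundary: ½(f(6) + f(25)) = ½(5.34614 + 15.4577) = 10.4019.
Integral + boundary = 222.025.
k=1: B_{2}/(2)! × [f^{(1)}(25) − f^{(1)}(6)] = 1/12 × (0.321044 − 0.788213) = -0.0389307.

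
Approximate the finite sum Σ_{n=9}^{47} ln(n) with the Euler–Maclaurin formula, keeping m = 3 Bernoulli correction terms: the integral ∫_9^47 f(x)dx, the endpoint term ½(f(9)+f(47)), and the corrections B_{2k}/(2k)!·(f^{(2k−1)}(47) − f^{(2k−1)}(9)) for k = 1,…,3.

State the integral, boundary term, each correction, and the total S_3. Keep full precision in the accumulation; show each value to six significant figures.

The integral term ∫_9^47 ln(x) dx = 123.182.
Boundary: ½(f(9) + f(47)) = ½(2.19722 + 3.85015) = 3.02369.
Running total after boundary: 126.206.
k=1: B_{2}/(2)! × [f^{(1)}(47) − f^{(1)}(9)] = 1/12 × (0.0212766 − 0.111111) = -0.00748621.
Running total after k=1: 126.198.
k=2: B_{4}/(4)! × [f^{(3)}(47) − f^{(3)}(9)] = −1/720 × (1.92636e-05 − 0.00274348) = 3.78364e-06.
Running total after k=2: 126.198.
k=3: B_{6}/(6)! × [f^{(5)}(47) − f^{(5)}(9)] = 1/30240 × (1.04646e-07 − 0.000406442) = -1.34371e-08.

S_3 ≈ 126.198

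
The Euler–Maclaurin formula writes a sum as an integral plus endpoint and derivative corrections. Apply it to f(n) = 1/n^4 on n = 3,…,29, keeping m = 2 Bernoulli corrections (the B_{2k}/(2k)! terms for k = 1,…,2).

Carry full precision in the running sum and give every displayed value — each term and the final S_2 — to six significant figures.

S_2 ≈ 0.0198011

Integral: ∫_3^29 1/x^4 dx = 0.0123320.
Endpoint term: (f(3) + f(29))/2 = (0.0123457 + 1.41387e-06)/2 = 0.00617355.
Running total after boundary: 0.0185056.
k=1: B_{2}/(2)! × [f^{(1)}(29) − f^{(1)}(3)] = 1/12 × (-1.95016e-07 − (-0.0164609)) = 0.00137173.
Partial sum through k=1: 0.0198773.
k=2: B_{4}/(4)! × [f^{(3)}(29) − f^{(3)}(3)] = −1/720 × (-6.95657e-09 − (-0.0548697)) = -7.62079e-05.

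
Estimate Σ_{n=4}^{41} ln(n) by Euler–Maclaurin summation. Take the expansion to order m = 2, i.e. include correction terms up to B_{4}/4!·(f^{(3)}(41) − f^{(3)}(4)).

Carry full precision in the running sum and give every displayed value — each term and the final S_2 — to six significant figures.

S_2 ≈ 112.242

The integral term ∫_4^41 ln(x) dx = 109.711.
Endpoint term: (f(4) + f(41))/2 = (1.38629 + 3.71357)/2 = 2.54993.
So far: 112.261.
k=1: B_{2}/(2)! × [f^{(1)}(41) − f^{(1)}(4)] = 1/12 × (0.0243902 − 0.250000) = -0.0188008.
Partial sum through k=1: 112.242.
k=2: B_{4}/(4)! × [f^{(3)}(41) − f^{(3)}(4)] = −1/720 × (2.90187e-05 − 0.0312500) = 4.33625e-05.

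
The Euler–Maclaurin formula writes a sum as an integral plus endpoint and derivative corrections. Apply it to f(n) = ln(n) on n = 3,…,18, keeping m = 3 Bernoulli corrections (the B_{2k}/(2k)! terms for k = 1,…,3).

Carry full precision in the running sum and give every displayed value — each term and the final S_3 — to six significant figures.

S_3 ≈ 35.7023

∫_3^18 ln(x) dx evaluates to 33.7309.
½[f(3) + f(18)] = ½[1.09861 + 2.89037] = 1.99449.
So far: 35.7253.
k=1: B_{2}/(2)! × [f^{(1)}(18) − f^{(1)}(3)] = 1/12 × (0.0555556 − 0.333333) = -0.0231481.
Partial sum through k=1: 35.7022.
k=2: B_{4}/(4)! × [f^{(3)}(18) − f^{(3)}(3)] = −1/720 × (0.000342936 − 0.0740741) = 0.000102404.
Partial sum through k=2: 35.7023.
k=3: B_{6}/(6)! × [f^{(5)}(18) − f^{(5)}(3)] = 1/30240 × (1.27013e-05 − 0.0987654) = -3.26563e-06.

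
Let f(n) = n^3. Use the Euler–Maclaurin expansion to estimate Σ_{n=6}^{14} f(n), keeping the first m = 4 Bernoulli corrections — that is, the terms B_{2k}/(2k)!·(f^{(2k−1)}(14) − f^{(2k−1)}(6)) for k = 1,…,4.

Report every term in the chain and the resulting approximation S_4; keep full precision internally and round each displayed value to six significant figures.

S_4 ≈ 10800.0

The integral term ∫_6^14 x^3 dx = 9280.00.
Endpoint term: (f(6) + f(14))/2 = (216.000 + 2744.00)/2 = 1480.00.
So far: 10760.0.
Order-1 term: 1/12 · (588.000 − 108.000) = 40.0000.
Running total after k=1: 10800.0.
Order-2 term: −1/720 · (6.00000 − 6.00000) = 0.00000.
Running total after k=2: 10800.0.
Order-3 term: 1/30240 · (0.00000 − 0.00000) = 0.00000.
Running total after k=3: 10800.0.
Order-4 term: −1/1209600 · (0.00000 − 0.00000) = 0.00000.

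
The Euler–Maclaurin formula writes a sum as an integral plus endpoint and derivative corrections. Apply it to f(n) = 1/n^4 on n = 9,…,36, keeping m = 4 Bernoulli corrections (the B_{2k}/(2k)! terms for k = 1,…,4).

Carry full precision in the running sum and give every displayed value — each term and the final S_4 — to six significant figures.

The integral term ∫_9^36 1/x^4 dx = 0.000450103.
Boundary: ½(f(9) + f(36)) = ½(0.000152416 + 5.95374e-07) = 7.65056e-05.
Running total after boundary: 0.000526608.
Correction k=1: B_{2}/2! · (f^{(1)}(36) − f^{(1)}(9)) = 1/12 · (-6.61527e-08 − (-6.77404e-05)) = 5.63952e-06.
Running total after k=1: 0.000532248.
Correction k=2: B_{4}/4! · (f^{(3)}(36) − f^{(3)}(9)) = −1/720 · (-1.53131e-09 − (-2.50890e-05)) = -3.48437e-08.
Running total after k=2: 0.000532213.
Correction k=3: B_{6}/6! · (f^{(5)}(36) − f^{(5)}(9)) = 1/30240 · (-6.61678e-11 − (-1.73455e-05)) = 5.73592e-10.
Running total after k=3: 0.000532214.
Correction k=4: B_{8}/8! · (f^{(7)}(36) − f^{(7)}(9)) = −1/1209600 · (-4.59499e-12 − (-1.92728e-05)) = -1.59332e-11.

S_4 ≈ 0.000532214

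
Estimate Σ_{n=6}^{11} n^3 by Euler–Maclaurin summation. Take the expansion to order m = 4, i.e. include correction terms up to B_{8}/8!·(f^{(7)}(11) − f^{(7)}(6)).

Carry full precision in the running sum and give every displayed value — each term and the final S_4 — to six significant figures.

S_4 ≈ 4131.00

∫_6^11 x^3 dx evaluates to 3336.25.
Endpoint term: (f(6) + f(11))/2 = (216.000 + 1331.00)/2 = 773.500.
Running total after boundary: 4109.75.
Order-1 term: 1/12 · (363.000 − 108.000) = 21.2500.
Partial sum through k=1: 4131.00.
Order-2 term: −1/720 · (6.00000 − 6.00000) = 0.00000.
Partial sum through k=2: 4131.00.
Order-3 term: 1/30240 · (0.00000 − 0.00000) = 0.00000.
Partial sum through k=3: 4131.00.
Order-4 term: −1/1209600 · (0.00000 − 0.00000) = 0.00000.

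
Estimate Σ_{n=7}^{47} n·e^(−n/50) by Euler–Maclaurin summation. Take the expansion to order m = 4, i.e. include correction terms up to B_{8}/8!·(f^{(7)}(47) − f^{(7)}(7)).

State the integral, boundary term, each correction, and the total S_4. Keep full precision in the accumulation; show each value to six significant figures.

The integral term ∫_7^47 x·e^(−x/50) dx = 583.126.
Endpoint term: (f(7) + f(47))/2 = (6.08551 + 18.3595)/2 = 12.2225.
Integral + boundary = 595.348.
Correction k=1: B_{2}/2! · (f^{(1)}(47) − f^{(1)}(7)) = 1/12 · (0.0234377 − 0.747648) = -0.0603509.
Partial sum through k=1: 595.288.
Correction k=2: B_{4}/4! · (f^{(3)}(47) − f^{(3)}(7)) = −1/720 · (0.000321877 − 0.000994546) = 9.34262e-07.
Partial sum through k=2: 595.288.
Correction k=3: B_{6}/6! · (f^{(5)}(47) − f^{(5)}(7)) = 1/30240 · (2.53752e-07 − 6.76013e-07) = -1.39637e-11.
Partial sum through k=3: 595.288.
Correction k=4: B_{8}/8! · (f^{(7)}(47) − f^{(7)}(7)) = −1/1209600 · (1.51501e-10 − 3.81683e-10) = 1.90296e-16.

S_4 ≈ 595.288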